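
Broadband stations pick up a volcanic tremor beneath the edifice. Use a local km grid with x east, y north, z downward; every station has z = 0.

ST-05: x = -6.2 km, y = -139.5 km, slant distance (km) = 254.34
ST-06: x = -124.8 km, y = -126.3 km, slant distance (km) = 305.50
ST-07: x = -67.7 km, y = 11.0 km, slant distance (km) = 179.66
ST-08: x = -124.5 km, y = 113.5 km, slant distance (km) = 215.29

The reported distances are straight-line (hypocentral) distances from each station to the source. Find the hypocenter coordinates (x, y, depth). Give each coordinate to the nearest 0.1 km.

(80.2, 91.3, 62.9)

Each station gives a sphere (x−x_i)² + (y−y_i)² + z² = d_i² (stations at z=0).
Subtracting the ST-05 sphere from ST-06 and ST-07: z² cancels, leaving linear equations in x and y:
-237.2 x + 26.4 y = -16613.37
-123.0 x + 301.0 y = 17616.72
Solving: x ≈ 80.201, y ≈ 91.301 km (keep extra digits for the depth step; rounded: 80.2, 91.3).
Then from the ST-05 sphere: z² = 254.34² − (x + 6.2)² − (y + 139.5)² with x = 80.201, y = 91.301, so z ≈ 62.886 ≈ 62.9 km.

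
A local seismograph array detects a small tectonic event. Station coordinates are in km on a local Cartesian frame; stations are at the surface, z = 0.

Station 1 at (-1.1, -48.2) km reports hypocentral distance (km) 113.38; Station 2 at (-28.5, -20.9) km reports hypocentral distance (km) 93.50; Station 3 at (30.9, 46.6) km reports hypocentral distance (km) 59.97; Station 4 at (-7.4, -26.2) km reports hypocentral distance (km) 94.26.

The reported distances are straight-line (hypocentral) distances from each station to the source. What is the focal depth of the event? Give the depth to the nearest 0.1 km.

Each station gives a sphere (x−x_i)² + (y−y_i)² + z² = d_i² (stations at z=0).
Subtracting the Station 1 sphere from Station 2 and Station 3: z² cancels, leaving linear equations in x and y:
-54.8 x + 54.6 y = 3037.38
64.0 x + 189.6 y = 10060.54
Solving: x ≈ -1.915, y ≈ 53.708 km (keep extra digits for the depth step; rounded: -1.9, 53.7).
Then from the Station 1 sphere: z² = 113.38² − (x + 1.1)² − (y + 48.2)² with x = -1.915, y = 53.708, so z ≈ 49.690 ≈ 49.7 km.

49.7 km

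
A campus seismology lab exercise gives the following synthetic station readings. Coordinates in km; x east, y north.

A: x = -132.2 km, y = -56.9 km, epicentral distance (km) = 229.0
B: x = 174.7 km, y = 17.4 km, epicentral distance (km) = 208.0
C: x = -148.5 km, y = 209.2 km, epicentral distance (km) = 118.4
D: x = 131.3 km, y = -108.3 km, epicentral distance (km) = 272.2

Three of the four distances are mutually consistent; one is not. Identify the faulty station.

C

Solve using three stations at a time. Using A, B, D (subtract circle equations pairwise → linear system) gives (x, y) ≈ (-0.1, 130.0).
Distances from that point to each station vs reported:
  A: calculated 228.9 vs reported 229.0 → residual 0.1 km
  B: calculated 207.9 vs reported 208.0 → residual 0.1 km
  C: calculated 168.2 vs reported 118.4 → residual 49.8 km
  D: calculated 272.1 vs reported 272.2 → residual 0.1 km
A, B, D are mutually consistent (residuals ≈ 0); C is off by 49.8 km.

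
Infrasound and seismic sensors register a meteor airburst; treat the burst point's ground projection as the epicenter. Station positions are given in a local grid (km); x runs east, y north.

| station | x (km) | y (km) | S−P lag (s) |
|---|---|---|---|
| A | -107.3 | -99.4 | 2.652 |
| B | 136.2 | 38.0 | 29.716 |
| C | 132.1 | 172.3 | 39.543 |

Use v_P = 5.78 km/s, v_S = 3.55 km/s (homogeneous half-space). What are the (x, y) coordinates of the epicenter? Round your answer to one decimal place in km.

Distance from S−P lag: d = Δt · v_P v_S / (v_P − v_S) = Δt · (5.78·3.55)/(5.78−3.55) ≈ 9.2013·Δt.
So d_A = 24.40, d_B = 273.43, d_C = 363.85 km.
Circle about each station: (x + 107.3)² + (y + 99.4)² = 24.40²; (x − 136.2)² + (y − 38.0)² = 273.43²; (x − 132.1)² + (y − 172.3)² = 363.85².
Subtracting the A equation from the B and C equations removes the quadratic terms:
487.0 x + 274.8 y = -75567.81
478.8 x + 543.4 y = -106047.41
Solving the 2×2 system: x ≈ -89.6, y ≈ -116.2 km.

-89.6 km east, -116.2 km north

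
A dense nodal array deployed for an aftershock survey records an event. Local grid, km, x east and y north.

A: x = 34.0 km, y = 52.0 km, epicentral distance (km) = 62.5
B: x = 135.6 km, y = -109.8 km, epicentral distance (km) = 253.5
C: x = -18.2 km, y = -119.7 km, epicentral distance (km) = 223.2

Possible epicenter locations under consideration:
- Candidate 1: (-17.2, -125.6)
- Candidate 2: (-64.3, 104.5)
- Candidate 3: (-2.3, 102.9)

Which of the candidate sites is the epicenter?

Candidate 3

For each candidate, compare |candidate − station| to the reported distance:
Candidate 1: residuals A 122.3, B 99.9, C 217.2 → max 217.2 km
Candidate 2: residuals A 48.9, B 39.6, C 5.7 → max 48.9 km
Candidate 3: residuals A 0.0, B 0.0, C 0.0 → max 0.0 km
Only Candidate 3 has all residuals ≈ 0.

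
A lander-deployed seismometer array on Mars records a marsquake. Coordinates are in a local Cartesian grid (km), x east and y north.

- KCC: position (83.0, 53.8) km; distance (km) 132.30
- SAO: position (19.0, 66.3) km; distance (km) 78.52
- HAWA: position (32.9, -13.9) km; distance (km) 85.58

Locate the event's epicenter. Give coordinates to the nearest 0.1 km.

Circle about each station: (x − 83.0)² + (y − 53.8)² = 132.30²; (x − 19.0)² + (y − 66.3)² = 78.52²; (x − 32.9)² + (y + 13.9)² = 85.58².
Subtracting pairs of circle equations eliminates x²+y² and gives linear equations (the radical axes):
-128.0 x + 25.0 y = 6311.15
-100.2 x − 135.4 y = 1671.53
Solving the 2×2 system: x ≈ -45.2, y ≈ 21.1 km.

-45.2 km east, 21.1 km north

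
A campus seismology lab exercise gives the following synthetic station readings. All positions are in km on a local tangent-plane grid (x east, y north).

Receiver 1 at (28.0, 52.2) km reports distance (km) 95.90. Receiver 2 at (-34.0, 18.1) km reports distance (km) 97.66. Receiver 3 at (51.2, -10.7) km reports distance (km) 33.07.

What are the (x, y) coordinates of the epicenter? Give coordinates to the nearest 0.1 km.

(42.5, -42.6)

Circle about each station: (x − 28.0)² + (y − 52.2)² = 95.90²; (x + 34.0)² + (y − 18.1)² = 97.66²; (x − 51.2)² + (y + 10.7)² = 33.07².
Subtracting the Receiver 1 equation from the Receiver 2 and Receiver 3 equations removes the quadratic terms:
-124.0 x − 68.2 y = -2365.90
46.4 x − 125.8 y = 7330.28
Solving the 2×2 system: x ≈ 42.5, y ≈ -42.6 km.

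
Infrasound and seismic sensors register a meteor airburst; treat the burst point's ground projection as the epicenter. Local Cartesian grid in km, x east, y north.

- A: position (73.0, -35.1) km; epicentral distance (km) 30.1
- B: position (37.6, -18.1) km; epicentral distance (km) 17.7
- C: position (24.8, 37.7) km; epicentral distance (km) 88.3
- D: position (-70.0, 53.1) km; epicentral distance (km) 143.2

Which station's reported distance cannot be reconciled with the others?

Solve using three stations at a time. Using A, B, D (subtract circle equations pairwise → linear system) gives (x, y) ≈ (42.9, -35.0).
Distances from that point to each station vs reported:
  A: calculated 30.1 vs reported 30.1 → residual 0.0 km
  B: calculated 17.7 vs reported 17.7 → residual 0.0 km
  C: calculated 74.9 vs reported 88.3 → residual 13.4 km
  D: calculated 143.2 vs reported 143.2 → residual 0.0 km
A, B, D are mutually consistent (residuals ≈ 0); C is off by 13.4 km.

C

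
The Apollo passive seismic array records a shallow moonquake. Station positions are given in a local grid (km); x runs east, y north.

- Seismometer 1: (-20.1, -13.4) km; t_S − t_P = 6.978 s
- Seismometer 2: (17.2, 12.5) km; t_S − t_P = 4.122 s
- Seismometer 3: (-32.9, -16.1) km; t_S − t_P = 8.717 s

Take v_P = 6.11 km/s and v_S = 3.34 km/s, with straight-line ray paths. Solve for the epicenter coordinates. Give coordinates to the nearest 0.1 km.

x ≈ 31.3 km, y ≈ -14.4 km

Distance from S−P lag: d = Δt · v_P v_S / (v_P − v_S) = Δt · (6.11·3.34)/(6.11−3.34) ≈ 7.3673·Δt.
So d_Seismometer 1 = 51.41, d_Seismometer 2 = 30.37, d_Seismometer 3 = 64.22 km.
Circle about each station: (x + 20.1)² + (y + 13.4)² = 51.41²; (x − 17.2)² + (y − 12.5)² = 30.37²; (x + 32.9)² + (y + 16.1)² = 64.22².
Subtracting pairs of circle equations eliminates x²+y² and gives linear equations (the radical axes):
74.6 x + 51.8 y = 1589.17
-25.6 x − 5.4 y = -723.17
Solving the 2×2 system: x ≈ 31.3, y ≈ -14.4 km.
Check against Seismometer 1 (with the unrounded x, y): √((x + 20.1)²+(y + 13.4)²) = 51.39 ≈ 51.41 km. ✓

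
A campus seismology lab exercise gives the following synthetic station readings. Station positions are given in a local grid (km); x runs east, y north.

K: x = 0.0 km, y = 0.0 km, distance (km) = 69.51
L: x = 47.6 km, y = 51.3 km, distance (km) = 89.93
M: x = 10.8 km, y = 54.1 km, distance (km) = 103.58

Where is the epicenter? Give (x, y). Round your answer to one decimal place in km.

58.2 km east, -38.0 km north

Circle about each station: x² + y² = 69.51²; (x − 47.6)² + (y − 51.3)² = 89.93²; (x − 10.8)² + (y − 54.1)² = 103.58².
Subtracting the K equation from the L and M equations removes the quadratic terms:
95.2 x + 102.6 y = 1641.69
21.6 x + 108.2 y = -2853.73
Solving the 2×2 system: x ≈ 58.2, y ≈ -38.0 km.
Check against K (with the unrounded x, y): √(x²+y²) = 69.49 ≈ 69.51 km. ✓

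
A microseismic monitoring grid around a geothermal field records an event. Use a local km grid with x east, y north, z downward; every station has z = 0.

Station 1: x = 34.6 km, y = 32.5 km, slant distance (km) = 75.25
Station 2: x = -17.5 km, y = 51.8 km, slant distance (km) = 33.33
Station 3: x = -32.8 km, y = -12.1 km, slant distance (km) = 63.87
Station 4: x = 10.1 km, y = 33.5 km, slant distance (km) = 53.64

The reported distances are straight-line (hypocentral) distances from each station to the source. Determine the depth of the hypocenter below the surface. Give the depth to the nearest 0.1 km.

Each station gives a sphere (x−x_i)² + (y−y_i)² + z² = d_i² (stations at z=0).
Subtracting the Station 1 sphere from Station 2 and Station 3: z² cancels, leaving linear equations in x and y:
-104.2 x + 38.6 y = 5287.75
-134.8 x − 89.2 y = 552.03
Solving: x ≈ -34.003, y ≈ 45.197 km (keep extra digits for the depth step; rounded: -34.0, 45.2).
Then from the Station 1 sphere: z² = 75.25² − (x − 34.6)² − (y − 32.5)² with x = -34.003, y = 45.197, so z ≈ 28.195 ≈ 28.2 km.

depth ≈ 28.2 km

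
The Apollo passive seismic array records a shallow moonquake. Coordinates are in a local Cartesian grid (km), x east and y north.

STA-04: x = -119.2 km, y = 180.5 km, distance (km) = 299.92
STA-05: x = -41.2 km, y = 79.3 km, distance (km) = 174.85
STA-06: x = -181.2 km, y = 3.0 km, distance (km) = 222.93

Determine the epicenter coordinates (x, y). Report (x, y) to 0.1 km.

Circle about each station: (x + 119.2)² + (y − 180.5)² = 299.92²; (x + 41.2)² + (y − 79.3)² = 174.85²; (x + 181.2)² + (y − 3.0)² = 222.93².
Subtracting the STA-04 equation from the STA-05 and STA-06 equations removes the quadratic terms:
156.0 x − 202.4 y = 20576.52
-124.0 x − 355.0 y = 26307.77
Solving the 2×2 system: x ≈ 24.6, y ≈ -82.7 km.

x ≈ 24.6 km, y ≈ -82.7 km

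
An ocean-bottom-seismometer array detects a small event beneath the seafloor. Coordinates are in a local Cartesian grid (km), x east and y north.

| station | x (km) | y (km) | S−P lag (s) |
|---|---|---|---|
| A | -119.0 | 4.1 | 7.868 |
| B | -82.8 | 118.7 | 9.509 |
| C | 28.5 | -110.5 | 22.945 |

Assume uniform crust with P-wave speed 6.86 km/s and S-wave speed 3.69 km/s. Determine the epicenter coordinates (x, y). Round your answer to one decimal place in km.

Distance from S−P lag: d = Δt · v_P v_S / (v_P − v_S) = Δt · (6.86·3.69)/(6.86−3.69) ≈ 7.9853·Δt.
So d_A = 62.83, d_B = 75.93, d_C = 183.22 km.
Circle about each station: (x + 119.0)² + (y − 4.1)² = 62.83²; (x + 82.8)² + (y − 118.7)² = 75.93²; (x − 28.5)² + (y + 110.5)² = 183.22².
Subtracting the A equation from the B and C equations removes the quadratic terms:
72.4 x + 229.2 y = 4949.96
295.0 x − 229.2 y = -30777.27
Solving the 2×2 system: x ≈ -70.3, y ≈ 43.8 km.

x ≈ -70.3 km, y ≈ 43.8 km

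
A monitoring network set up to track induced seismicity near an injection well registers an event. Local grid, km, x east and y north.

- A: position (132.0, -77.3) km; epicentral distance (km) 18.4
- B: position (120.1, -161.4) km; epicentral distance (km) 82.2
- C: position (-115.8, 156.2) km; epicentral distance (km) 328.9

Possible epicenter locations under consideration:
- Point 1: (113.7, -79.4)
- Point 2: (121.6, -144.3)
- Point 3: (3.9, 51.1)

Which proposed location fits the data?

Point 1

For each candidate, compare |candidate − station| to the reported distance:
Point 1: residuals A 0.0, B 0.0, C 0.0 → max 0.0 km
Point 2: residuals A 49.4, B 65.0, C 54.1 → max 65.0 km
Point 3: residuals A 163.0, B 160.0, C 169.6 → max 169.6 km
Only Point 1 has all residuals ≈ 0.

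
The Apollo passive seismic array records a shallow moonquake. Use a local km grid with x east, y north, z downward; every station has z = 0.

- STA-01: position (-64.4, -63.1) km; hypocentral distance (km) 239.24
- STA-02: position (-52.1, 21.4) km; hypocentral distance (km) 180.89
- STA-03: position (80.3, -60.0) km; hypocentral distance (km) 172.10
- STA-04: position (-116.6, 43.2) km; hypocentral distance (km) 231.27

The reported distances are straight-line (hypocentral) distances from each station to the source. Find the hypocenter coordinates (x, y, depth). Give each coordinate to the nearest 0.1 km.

Each station gives a sphere (x−x_i)² + (y−y_i)² + z² = d_i² (stations at z=0).
Subtracting the STA-01 sphere from STA-02 and STA-03: z² cancels, leaving linear equations in x and y:
24.6 x + 169.0 y = 19557.99
289.4 x + 6.2 y = 29536.49
Solving: x ≈ 99.893, y ≈ 101.187 km (keep extra digits for the depth step; rounded: 99.9, 101.2).
Then from the STA-01 sphere: z² = 239.24² − (x + 64.4)² − (y + 63.1)² with x = 99.893, y = 101.187, so z ≈ 57.038 ≈ 57.0 km.

(99.9, 101.2, 57.0)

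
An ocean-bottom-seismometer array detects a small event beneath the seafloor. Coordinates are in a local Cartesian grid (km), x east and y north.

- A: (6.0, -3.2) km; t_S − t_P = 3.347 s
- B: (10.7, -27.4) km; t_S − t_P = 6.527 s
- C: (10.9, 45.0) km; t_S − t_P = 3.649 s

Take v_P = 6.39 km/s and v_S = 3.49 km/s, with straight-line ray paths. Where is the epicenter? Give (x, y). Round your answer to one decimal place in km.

(-3.3, 20.8)

Distance from S−P lag: d = Δt · v_P v_S / (v_P − v_S) = Δt · (6.39·3.49)/(6.39−3.49) ≈ 7.6900·Δt.
So d_A = 25.74, d_B = 50.19, d_C = 28.06 km.
Circle about each station: (x − 6.0)² + (y + 3.2)² = 25.74²; (x − 10.7)² + (y + 27.4)² = 50.19²; (x − 10.9)² + (y − 45.0)² = 28.06².
Subtracting pairs of circle equations eliminates x²+y² and gives linear equations (the radical axes):
9.4 x − 48.4 y = -1037.48
9.8 x + 96.4 y = 1972.75
Solving the 2×2 system: x ≈ -3.3, y ≈ 20.8 km.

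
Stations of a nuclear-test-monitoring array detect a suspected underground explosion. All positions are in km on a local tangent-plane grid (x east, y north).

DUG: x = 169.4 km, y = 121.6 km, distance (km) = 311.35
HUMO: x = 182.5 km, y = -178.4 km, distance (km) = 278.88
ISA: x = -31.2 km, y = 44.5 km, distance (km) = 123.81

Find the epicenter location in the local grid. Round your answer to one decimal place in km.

-75.0 km east, -71.3 km north

Circle about each station: (x − 169.4)² + (y − 121.6)² = 311.35²; (x − 182.5)² + (y + 178.4)² = 278.88²; (x + 31.2)² + (y − 44.5)² = 123.81².
Subtracting pairs of circle equations eliminates x²+y² and gives linear equations (the radical axes):
26.2 x − 600.0 y = 40814.66
-401.2 x − 154.2 y = 41080.68
Solving the 2×2 system: x ≈ -75.0, y ≈ -71.3 km.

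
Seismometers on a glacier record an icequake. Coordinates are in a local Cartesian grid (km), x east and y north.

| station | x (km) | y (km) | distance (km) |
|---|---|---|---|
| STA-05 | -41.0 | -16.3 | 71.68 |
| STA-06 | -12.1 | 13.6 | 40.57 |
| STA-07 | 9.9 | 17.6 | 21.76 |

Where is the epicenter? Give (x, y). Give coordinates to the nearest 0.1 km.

Circle about each station: (x + 41.0)² + (y + 16.3)² = 71.68²; (x + 12.1)² + (y − 13.6)² = 40.57²; (x − 9.9)² + (y − 17.6)² = 21.76².
Subtracting the STA-05 equation from the STA-06 and STA-07 equations removes the quadratic terms:
57.8 x + 59.8 y = 1876.78
101.8 x + 67.8 y = 3125.60
Solving the 2×2 system: x ≈ 27.5, y ≈ 4.8 km.

(27.5, 4.8)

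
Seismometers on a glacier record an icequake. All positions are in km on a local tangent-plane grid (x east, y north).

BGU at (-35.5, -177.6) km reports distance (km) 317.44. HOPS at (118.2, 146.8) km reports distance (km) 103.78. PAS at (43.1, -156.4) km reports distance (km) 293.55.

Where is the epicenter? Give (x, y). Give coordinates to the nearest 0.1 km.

x ≈ 15.0 km, y ≈ 135.8 km

Circle about each station: (x + 35.5)² + (y + 177.6)² = 317.44²; (x − 118.2)² + (y − 146.8)² = 103.78²; (x − 43.1)² + (y + 156.4)² = 293.55².
Subtracting pairs of circle equations eliminates x²+y² and gives linear equations (the radical axes):
307.4 x + 648.8 y = 92717.34
157.2 x + 42.4 y = 8113.11
Solving the 2×2 system: x ≈ 15.0, y ≈ 135.8 km.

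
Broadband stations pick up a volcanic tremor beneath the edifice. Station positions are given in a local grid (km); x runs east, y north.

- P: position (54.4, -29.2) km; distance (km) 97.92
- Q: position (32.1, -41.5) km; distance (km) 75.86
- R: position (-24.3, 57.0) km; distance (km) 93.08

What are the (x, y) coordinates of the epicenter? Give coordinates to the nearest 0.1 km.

x ≈ -43.4 km, y ≈ -34.1 km

Circle about each station: (x − 54.4)² + (y + 29.2)² = 97.92²; (x − 32.1)² + (y + 41.5)² = 75.86²; (x + 24.3)² + (y − 57.0)² = 93.08².
Subtracting the P equation from the Q and R equations removes the quadratic terms:
-44.6 x − 24.6 y = 2774.25
-157.4 x + 172.4 y = 951.93
Solving the 2×2 system: x ≈ -43.4, y ≈ -34.1 km.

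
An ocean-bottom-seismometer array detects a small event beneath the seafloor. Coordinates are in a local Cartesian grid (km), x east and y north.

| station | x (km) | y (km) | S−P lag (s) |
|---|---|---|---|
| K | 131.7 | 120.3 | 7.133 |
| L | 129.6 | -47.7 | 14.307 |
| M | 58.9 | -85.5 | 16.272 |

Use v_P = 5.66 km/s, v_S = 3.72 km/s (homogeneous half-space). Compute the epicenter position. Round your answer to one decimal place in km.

(60.0, 91.1)

Distance from S−P lag: d = Δt · v_P v_S / (v_P − v_S) = Δt · (5.66·3.72)/(5.66−3.72) ≈ 10.8532·Δt.
So d_K = 77.42, d_L = 155.28, d_M = 176.60 km.
Circle about each station: (x − 131.7)² + (y − 120.3)² = 77.42²; (x − 129.6)² + (y + 47.7)² = 155.28²; (x − 58.9)² + (y + 85.5)² = 176.60².
Subtracting the K equation from the L and M equations removes the quadratic terms:
-4.2 x − 336.0 y = -30863.55
-145.6 x − 411.6 y = -46231.22
Solving the 2×2 system: x ≈ 60.0, y ≈ 91.1 km.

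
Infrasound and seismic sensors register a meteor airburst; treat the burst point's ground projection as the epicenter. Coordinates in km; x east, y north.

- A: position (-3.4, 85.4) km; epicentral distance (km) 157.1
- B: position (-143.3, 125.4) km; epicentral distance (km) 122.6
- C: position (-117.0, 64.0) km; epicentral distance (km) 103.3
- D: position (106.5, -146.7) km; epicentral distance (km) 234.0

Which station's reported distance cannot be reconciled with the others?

Solve using three stations at a time. Using A, C, D (subtract circle equations pairwise → linear system) gives (x, y) ≈ (-100.6, -37.9).
Distances from that point to each station vs reported:
  A: calculated 157.1 vs reported 157.1 → residual 0.0 km
  B: calculated 168.8 vs reported 122.6 → residual 46.2 km
  C: calculated 103.2 vs reported 103.3 → residual 0.1 km
  D: calculated 234.0 vs reported 234.0 → residual 0.0 km
A, C, D are mutually consistent (residuals ≈ 0); B is off by 46.2 km.

B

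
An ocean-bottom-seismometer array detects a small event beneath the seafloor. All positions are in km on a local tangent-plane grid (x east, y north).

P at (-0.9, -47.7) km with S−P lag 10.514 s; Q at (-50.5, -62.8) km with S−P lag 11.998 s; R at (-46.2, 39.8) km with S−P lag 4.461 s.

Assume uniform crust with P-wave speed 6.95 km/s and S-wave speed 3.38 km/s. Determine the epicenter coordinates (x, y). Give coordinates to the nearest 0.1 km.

-32.2 km east, 14.0 km north

Distance from S−P lag: d = Δt · v_P v_S / (v_P − v_S) = Δt · (6.95·3.38)/(6.95−3.38) ≈ 6.5801·Δt.
So d_P = 69.18, d_Q = 78.95, d_R = 29.35 km.
Circle about each station: (x + 0.9)² + (y + 47.7)² = 69.18²; (x + 50.5)² + (y + 62.8)² = 78.95²; (x + 46.2)² + (y − 39.8)² = 29.35².
Subtracting the P equation from the Q and R equations removes the quadratic terms:
-99.2 x − 30.2 y = 2770.76
-90.6 x + 175.0 y = 5366.83
Solving the 2×2 system: x ≈ -32.2, y ≈ 14.0 km.
Check against P (with the unrounded x, y): √((x + 0.9)²+(y + 47.7)²) = 69.18 ≈ 69.18 km. ✓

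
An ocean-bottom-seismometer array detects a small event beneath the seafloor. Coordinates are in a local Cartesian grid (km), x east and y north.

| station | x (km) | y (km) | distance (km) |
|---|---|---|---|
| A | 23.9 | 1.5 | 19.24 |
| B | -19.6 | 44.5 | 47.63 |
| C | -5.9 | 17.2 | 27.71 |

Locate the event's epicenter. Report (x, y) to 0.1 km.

(21.6, 20.6)

Circle about each station: (x − 23.9)² + (y − 1.5)² = 19.24²; (x + 19.6)² + (y − 44.5)² = 47.63²; (x + 5.9)² + (y − 17.2)² = 27.71².
Subtracting the A equation from the B and C equations removes the quadratic terms:
-87.0 x + 86.0 y = -107.49
-59.6 x + 31.4 y = -640.48
Solving the 2×2 system: x ≈ 21.6, y ≈ 20.6 km.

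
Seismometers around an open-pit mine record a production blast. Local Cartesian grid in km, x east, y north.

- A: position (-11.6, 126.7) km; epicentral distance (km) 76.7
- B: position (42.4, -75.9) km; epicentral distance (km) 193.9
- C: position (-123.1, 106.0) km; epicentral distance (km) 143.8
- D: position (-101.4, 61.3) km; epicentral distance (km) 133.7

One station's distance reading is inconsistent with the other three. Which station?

A

Solve using three stations at a time. Using B, C, D (subtract circle equations pairwise → linear system) gives (x, y) ≈ (20.1, 116.5).
Distances from that point to each station vs reported:
  A: calculated 33.3 vs reported 76.7 → residual 43.4 km
  B: calculated 193.7 vs reported 193.9 → residual 0.2 km
  C: calculated 143.6 vs reported 143.8 → residual 0.2 km
  D: calculated 133.5 vs reported 133.7 → residual 0.2 km
B, C, D are mutually consistent (residuals ≈ 0); A is off by 43.4 km.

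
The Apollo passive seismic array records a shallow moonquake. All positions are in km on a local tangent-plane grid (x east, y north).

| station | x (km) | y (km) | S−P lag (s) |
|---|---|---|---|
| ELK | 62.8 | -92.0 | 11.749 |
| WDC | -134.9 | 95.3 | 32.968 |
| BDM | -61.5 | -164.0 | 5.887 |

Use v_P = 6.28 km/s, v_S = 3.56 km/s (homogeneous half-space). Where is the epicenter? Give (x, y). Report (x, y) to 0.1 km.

x ≈ -15.8 km, y ≈ -148.1 km

Distance from S−P lag: d = Δt · v_P v_S / (v_P − v_S) = Δt · (6.28·3.56)/(6.28−3.56) ≈ 8.2194·Δt.
So d_ELK = 96.57, d_WDC = 270.98, d_BDM = 48.39 km.
Circle about each station: (x − 62.8)² + (y + 92.0)² = 96.57²; (x + 134.9)² + (y − 95.3)² = 270.98²; (x + 61.5)² + (y + 164.0)² = 48.39².
Subtracting pairs of circle equations eliminates x²+y² and gives linear equations (the radical axes):
-395.4 x + 374.6 y = -49232.14
-248.6 x − 144.0 y = 25254.58
Solving the 2×2 system: x ≈ -15.8, y ≈ -148.1 km.
Check against ELK (with the unrounded x, y): √((x − 62.8)²+(y + 92.0)²) = 96.57 ≈ 96.57 km. ✓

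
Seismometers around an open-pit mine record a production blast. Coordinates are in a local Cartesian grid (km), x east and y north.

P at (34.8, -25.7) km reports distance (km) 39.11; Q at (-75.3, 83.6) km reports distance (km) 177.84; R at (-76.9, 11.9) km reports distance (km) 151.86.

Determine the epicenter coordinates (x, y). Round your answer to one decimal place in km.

Circle about each station: (x − 34.8)² + (y + 25.7)² = 39.11²; (x + 75.3)² + (y − 83.6)² = 177.84²; (x + 76.9)² + (y − 11.9)² = 151.86².
Subtracting the P equation from the Q and R equations removes the quadratic terms:
-220.2 x + 218.6 y = -19309.95
-223.4 x + 75.2 y = -17348.18
Solving the 2×2 system: x ≈ 72.5, y ≈ -15.3 km.

x ≈ 72.5 km, y ≈ -15.3 km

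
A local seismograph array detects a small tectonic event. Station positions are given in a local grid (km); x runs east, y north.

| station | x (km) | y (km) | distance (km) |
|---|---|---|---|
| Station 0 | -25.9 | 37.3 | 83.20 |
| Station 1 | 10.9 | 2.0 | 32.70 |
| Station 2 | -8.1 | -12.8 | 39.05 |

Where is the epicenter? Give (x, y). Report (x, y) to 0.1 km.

Circle about each station: (x + 25.9)² + (y − 37.3)² = 83.20²; (x − 10.9)² + (y − 2.0)² = 32.70²; (x + 8.1)² + (y + 12.8)² = 39.05².
Subtracting the Station 0 equation from the Station 1 and Station 2 equations removes the quadratic terms:
73.6 x − 70.6 y = 3913.66
35.6 x − 100.2 y = 3564.69
Solving the 2×2 system: x ≈ 28.9, y ≈ -25.3 km.
Check against Station 0 (with the unrounded x, y): √((x + 25.9)²+(y − 37.3)²) = 83.20 ≈ 83.20 km. ✓

x ≈ 28.9 km, y ≈ -25.3 km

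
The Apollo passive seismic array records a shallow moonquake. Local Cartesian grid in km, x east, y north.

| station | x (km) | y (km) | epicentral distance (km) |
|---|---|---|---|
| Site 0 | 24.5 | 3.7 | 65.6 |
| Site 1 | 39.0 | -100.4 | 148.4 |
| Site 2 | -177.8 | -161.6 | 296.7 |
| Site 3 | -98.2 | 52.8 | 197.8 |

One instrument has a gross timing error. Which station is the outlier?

Site 1

Solve using three stations at a time. Using Site 0, Site 2, Site 3 (subtract circle equations pairwise → linear system) gives (x, y) ≈ (84.5, -23.0).
Distances from that point to each station vs reported:
  Site 0: calculated 65.7 vs reported 65.6 → residual 0.1 km
  Site 1: calculated 89.8 vs reported 148.4 → residual 58.6 km
  Site 2: calculated 296.7 vs reported 296.7 → residual 0.0 km
  Site 3: calculated 197.8 vs reported 197.8 → residual 0.0 km
Site 0, Site 2, Site 3 are mutually consistent (residuals ≈ 0); Site 1 is off by 58.6 km.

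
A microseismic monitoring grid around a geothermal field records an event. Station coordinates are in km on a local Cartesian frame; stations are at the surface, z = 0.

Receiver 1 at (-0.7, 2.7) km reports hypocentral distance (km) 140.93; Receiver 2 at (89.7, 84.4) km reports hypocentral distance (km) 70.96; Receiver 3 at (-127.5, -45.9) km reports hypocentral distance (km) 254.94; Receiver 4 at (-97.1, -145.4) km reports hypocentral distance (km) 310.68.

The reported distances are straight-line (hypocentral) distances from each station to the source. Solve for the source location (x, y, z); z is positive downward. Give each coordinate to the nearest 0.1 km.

(61.2, 115.8, 56.9)

Each station gives a sphere (x−x_i)² + (y−y_i)² + z² = d_i² (stations at z=0).
Subtracting the Receiver 1 sphere from Receiver 2 and Receiver 3: z² cancels, leaving linear equations in x and y:
180.8 x + 163.4 y = 29987.61
-253.6 x − 97.2 y = -26777.86
Solving: x ≈ 61.208, y ≈ 115.796 km (keep extra digits for the depth step; rounded: 61.2, 115.8).
Then from the Receiver 1 sphere: z² = 140.93² − (x + 0.7)² − (y − 2.7)² with x = 61.208, y = 115.796, so z ≈ 56.903 ≈ 56.9 km.
Check against Receiver 4 (with the unrounded solution): distance 310.68 ≈ 310.68 km. ✓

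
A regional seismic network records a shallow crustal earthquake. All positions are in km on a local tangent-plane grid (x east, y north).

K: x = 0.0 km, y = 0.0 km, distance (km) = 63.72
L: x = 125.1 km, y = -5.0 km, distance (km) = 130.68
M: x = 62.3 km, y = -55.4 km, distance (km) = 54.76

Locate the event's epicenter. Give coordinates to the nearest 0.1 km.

8.1 km east, -63.2 km north

Circle about each station: x² + y² = 63.72²; (x − 125.1)² + (y + 5.0)² = 130.68²; (x − 62.3)² + (y + 55.4)² = 54.76².
Subtracting the K equation from the L and M equations removes the quadratic terms:
250.2 x − 10.0 y = 2657.99
124.6 x − 110.8 y = 8012.03
Solving the 2×2 system: x ≈ 8.1, y ≈ -63.2 km.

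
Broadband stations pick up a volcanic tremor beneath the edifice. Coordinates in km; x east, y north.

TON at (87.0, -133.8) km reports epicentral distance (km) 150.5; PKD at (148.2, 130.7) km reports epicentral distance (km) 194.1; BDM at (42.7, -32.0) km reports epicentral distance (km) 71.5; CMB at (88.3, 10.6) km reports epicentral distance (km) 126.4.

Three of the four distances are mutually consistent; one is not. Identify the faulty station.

Solve using three stations at a time. Using TON, BDM, CMB (subtract circle equations pairwise → linear system) gives (x, y) ≈ (-28.6, -37.4).
Distances from that point to each station vs reported:
  TON: calculated 150.5 vs reported 150.5 → residual 0.0 km
  PKD: calculated 244.0 vs reported 194.1 → residual 49.9 km
  BDM: calculated 71.6 vs reported 71.5 → residual 0.1 km
  CMB: calculated 126.4 vs reported 126.4 → residual 0.0 km
TON, BDM, CMB are mutually consistent (residuals ≈ 0); PKD is off by 49.9 km.

PKD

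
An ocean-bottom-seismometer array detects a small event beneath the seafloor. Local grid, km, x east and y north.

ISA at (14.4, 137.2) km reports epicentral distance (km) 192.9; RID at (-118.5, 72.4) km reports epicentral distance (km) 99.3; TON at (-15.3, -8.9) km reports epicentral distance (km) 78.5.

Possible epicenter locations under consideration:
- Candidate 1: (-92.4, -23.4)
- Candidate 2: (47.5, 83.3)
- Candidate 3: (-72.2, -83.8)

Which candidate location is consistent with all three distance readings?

Candidate 1

For each candidate, compare |candidate − station| to the reported distance:
Candidate 1: residuals ISA 0.0, RID 0.0, TON 0.0 → max 0.0 km
Candidate 2: residuals ISA 129.6, RID 67.1, TON 33.1 → max 129.6 km
Candidate 3: residuals ISA 44.5, RID 63.6, TON 15.6 → max 63.6 km
Only Candidate 1 has all residuals ≈ 0.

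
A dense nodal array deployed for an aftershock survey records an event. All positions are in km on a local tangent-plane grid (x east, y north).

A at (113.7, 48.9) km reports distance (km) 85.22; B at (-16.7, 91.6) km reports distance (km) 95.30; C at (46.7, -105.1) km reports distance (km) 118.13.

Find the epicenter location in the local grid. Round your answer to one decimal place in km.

(36.6, 12.6)

Circle about each station: (x − 113.7)² + (y − 48.9)² = 85.22²; (x + 16.7)² + (y − 91.6)² = 95.30²; (x − 46.7)² + (y + 105.1)² = 118.13².
Subtracting the A equation from the B and C equations removes the quadratic terms:
-260.8 x + 85.4 y = -8469.09
-134.0 x − 308.0 y = -8784.25
Solving the 2×2 system: x ≈ 36.6, y ≈ 12.6 km.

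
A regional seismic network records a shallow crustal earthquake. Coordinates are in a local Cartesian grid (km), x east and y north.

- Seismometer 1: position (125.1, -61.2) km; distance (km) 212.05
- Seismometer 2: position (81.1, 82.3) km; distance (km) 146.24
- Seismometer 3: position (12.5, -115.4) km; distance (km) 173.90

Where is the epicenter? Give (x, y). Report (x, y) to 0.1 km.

-59.7 km east, 42.8 km north

Circle about each station: (x − 125.1)² + (y + 61.2)² = 212.05²; (x − 81.1)² + (y − 82.3)² = 146.24²; (x − 12.5)² + (y + 115.4)² = 173.90².
Subtracting the Seismometer 1 equation from the Seismometer 2 and Seismometer 3 equations removes the quadratic terms:
-88.0 x + 287.0 y = 17534.11
-225.2 x − 108.4 y = 8801.95
Solving the 2×2 system: x ≈ -59.7, y ≈ 42.8 km.
Check against Seismometer 1 (with the unrounded x, y): √((x − 125.1)²+(y + 61.2)²) = 212.04 ≈ 212.05 km. ✓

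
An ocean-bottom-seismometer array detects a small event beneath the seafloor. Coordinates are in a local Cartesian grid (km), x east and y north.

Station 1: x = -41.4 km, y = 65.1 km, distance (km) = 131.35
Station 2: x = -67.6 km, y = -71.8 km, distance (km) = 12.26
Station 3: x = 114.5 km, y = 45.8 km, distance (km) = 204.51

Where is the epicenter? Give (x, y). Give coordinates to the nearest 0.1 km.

(-57.2, -65.3)

Circle about each station: (x + 41.4)² + (y − 65.1)² = 131.35²; (x + 67.6)² + (y + 71.8)² = 12.26²; (x − 114.5)² + (y − 45.8)² = 204.51².
Subtracting the Station 1 equation from the Station 2 and Station 3 equations removes the quadratic terms:
-52.4 x − 273.8 y = 20875.54
311.8 x − 38.6 y = -15315.60
Solving the 2×2 system: x ≈ -57.2, y ≈ -65.3 km.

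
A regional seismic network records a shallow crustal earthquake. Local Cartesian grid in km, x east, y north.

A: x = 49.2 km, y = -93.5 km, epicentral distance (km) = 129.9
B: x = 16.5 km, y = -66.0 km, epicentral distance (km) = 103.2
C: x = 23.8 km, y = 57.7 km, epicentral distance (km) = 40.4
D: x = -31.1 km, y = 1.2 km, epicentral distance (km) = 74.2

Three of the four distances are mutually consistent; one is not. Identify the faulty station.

C

Solve using three stations at a time. Using A, B, D (subtract circle equations pairwise → linear system) gives (x, y) ≈ (34.7, 35.7).
Distances from that point to each station vs reported:
  A: calculated 130.0 vs reported 129.9 → residual 0.1 km
  B: calculated 103.3 vs reported 103.2 → residual 0.1 km
  C: calculated 24.6 vs reported 40.4 → residual 15.8 km
  D: calculated 74.3 vs reported 74.2 → residual 0.1 km
A, B, D are mutually consistent (residuals ≈ 0); C is off by 15.8 km.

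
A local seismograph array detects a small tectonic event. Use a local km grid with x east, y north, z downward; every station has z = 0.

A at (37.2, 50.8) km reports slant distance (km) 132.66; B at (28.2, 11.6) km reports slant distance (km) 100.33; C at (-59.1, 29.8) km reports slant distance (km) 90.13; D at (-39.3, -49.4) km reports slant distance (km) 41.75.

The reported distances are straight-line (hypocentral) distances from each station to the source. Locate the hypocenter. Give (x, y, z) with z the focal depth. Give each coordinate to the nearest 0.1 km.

Each station gives a sphere (x−x_i)² + (y−y_i)² + z² = d_i² (stations at z=0).
Subtracting the A sphere from B and C: z² cancels, leaving linear equations in x and y:
-18.0 x − 78.4 y = 4497.89
-192.6 x − 42.0 y = 9891.63
Solving: x ≈ -40.895, y ≈ -47.982 km (keep extra digits for the depth step; rounded: -40.9, -48.0).
Then from the A sphere: z² = 132.66² − (x − 37.2)² − (y − 50.8)² with x = -40.895, y = -47.982, so z ≈ 41.737 ≈ 41.7 km.
Check against D (with the unrounded solution): distance 41.79 ≈ 41.75 km. ✓

x ≈ -40.9 km, y ≈ -48.0 km, depth ≈ 41.7 km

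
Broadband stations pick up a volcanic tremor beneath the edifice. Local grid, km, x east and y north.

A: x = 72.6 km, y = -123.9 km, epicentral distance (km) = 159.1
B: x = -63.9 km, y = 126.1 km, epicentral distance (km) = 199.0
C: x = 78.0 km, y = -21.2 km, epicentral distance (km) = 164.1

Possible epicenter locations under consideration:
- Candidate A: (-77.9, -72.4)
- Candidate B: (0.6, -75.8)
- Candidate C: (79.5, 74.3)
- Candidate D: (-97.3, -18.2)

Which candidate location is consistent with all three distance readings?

For each candidate, compare |candidate − station| to the reported distance:
Candidate A: residuals A 0.0, B 0.0, C 0.0 → max 0.0 km
Candidate B: residuals A 72.5, B 13.0, C 69.4 → max 72.5 km
Candidate C: residuals A 39.2, B 46.5, C 68.6 → max 68.6 km
Candidate D: residuals A 41.0, B 50.9, C 11.2 → max 50.9 km
Only Candidate A has all residuals ≈ 0.

Candidate A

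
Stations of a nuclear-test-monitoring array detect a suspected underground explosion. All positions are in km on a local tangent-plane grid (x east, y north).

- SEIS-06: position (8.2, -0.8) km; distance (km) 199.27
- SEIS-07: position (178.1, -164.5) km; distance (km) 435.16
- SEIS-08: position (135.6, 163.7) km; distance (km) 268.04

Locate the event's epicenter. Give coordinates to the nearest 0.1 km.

-131.5 km east, 141.3 km north

Circle about each station: (x − 8.2)² + (y + 0.8)² = 199.27²; (x − 178.1)² + (y + 164.5)² = 435.16²; (x − 135.6)² + (y − 163.7)² = 268.04².
Subtracting the SEIS-06 equation from the SEIS-07 and SEIS-08 equations removes the quadratic terms:
339.8 x − 327.4 y = -90943.71
254.8 x + 329.0 y = 12980.26
Solving the 2×2 system: x ≈ -131.5, y ≈ 141.3 km.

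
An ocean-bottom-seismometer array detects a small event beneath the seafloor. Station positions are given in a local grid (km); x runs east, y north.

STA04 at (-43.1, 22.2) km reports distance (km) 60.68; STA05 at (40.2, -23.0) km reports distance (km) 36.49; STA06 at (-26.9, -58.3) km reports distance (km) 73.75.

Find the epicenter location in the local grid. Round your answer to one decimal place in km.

Circle about each station: (x + 43.1)² + (y − 22.2)² = 60.68²; (x − 40.2)² + (y + 23.0)² = 36.49²; (x + 26.9)² + (y + 58.3)² = 73.75².
Subtracting pairs of circle equations eliminates x²+y² and gives linear equations (the radical axes):
166.6 x − 90.4 y = 2145.13
32.4 x − 161.0 y = 15.05
Solving the 2×2 system: x ≈ 14.4, y ≈ 2.8 km.

(14.4, 2.8)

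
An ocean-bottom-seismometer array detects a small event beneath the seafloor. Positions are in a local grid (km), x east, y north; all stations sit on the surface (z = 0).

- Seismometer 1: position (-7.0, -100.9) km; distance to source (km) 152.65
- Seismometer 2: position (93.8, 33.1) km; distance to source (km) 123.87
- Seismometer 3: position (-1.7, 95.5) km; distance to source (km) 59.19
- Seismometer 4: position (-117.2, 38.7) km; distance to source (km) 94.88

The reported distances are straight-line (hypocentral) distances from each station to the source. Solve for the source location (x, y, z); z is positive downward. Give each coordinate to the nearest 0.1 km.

(-26.4, 48.3, 25.8)

Each station gives a sphere (x−x_i)² + (y−y_i)² + z² = d_i² (stations at z=0).
Subtracting the Seismometer 1 sphere from Seismometer 2 and Seismometer 3: z² cancels, leaving linear equations in x and y:
201.6 x + 268.0 y = 7622.49
10.6 x + 392.8 y = 18691.90
Solving: x ≈ -26.397, y ≈ 48.299 km (keep extra digits for the depth step; rounded: -26.4, 48.3).
Then from the Seismometer 1 sphere: z² = 152.65² − (x + 7.0)² − (y + 100.9)² with x = -26.397, y = 48.299, so z ≈ 25.796 ≈ 25.8 km.
Check against Seismometer 4 (with the unrounded solution): distance 94.88 ≈ 94.88 km. ✓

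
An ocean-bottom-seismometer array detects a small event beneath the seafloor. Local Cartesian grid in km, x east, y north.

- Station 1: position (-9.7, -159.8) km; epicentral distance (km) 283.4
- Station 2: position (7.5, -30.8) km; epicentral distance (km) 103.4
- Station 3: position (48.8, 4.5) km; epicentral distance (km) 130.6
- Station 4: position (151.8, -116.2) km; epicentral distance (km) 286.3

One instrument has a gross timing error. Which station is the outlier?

Solve using three stations at a time. Using Station 1, Station 3, Station 4 (subtract circle equations pairwise → linear system) gives (x, y) ≈ (-4.7, 123.5).
Distances from that point to each station vs reported:
  Station 1: calculated 283.3 vs reported 283.4 → residual 0.1 km
  Station 2: calculated 154.8 vs reported 103.4 → residual 51.4 km
  Station 3: calculated 130.4 vs reported 130.6 → residual 0.2 km
  Station 4: calculated 286.2 vs reported 286.3 → residual 0.1 km
Station 1, Station 3, Station 4 are mutually consistent (residuals ≈ 0); Station 2 is off by 51.4 km.

Station 2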